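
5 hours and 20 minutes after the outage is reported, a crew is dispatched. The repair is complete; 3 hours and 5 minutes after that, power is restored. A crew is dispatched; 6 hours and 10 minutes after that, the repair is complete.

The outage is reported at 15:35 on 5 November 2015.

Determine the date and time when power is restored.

The outage is reported: 15:35 Nov 5, 2015.
A crew is dispatched: 15:35 Nov 5, 2015 + 5h20m = 20:55 Nov 5, 2015.
The repair is complete: 20:55 Nov 5, 2015 + 6h10m = 03:05 Nov 6, 2015.
Power is restored: 03:05 Nov 6, 2015 + 3h05m = 06:10 Nov 6, 2015.

06:10 on 6 November 2015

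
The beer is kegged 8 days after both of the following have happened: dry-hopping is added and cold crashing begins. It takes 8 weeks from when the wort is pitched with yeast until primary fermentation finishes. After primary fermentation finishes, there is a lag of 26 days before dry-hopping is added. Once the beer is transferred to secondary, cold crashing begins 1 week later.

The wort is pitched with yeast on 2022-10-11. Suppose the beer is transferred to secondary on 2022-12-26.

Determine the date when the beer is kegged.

2023-01-10

The wort is pitched with yeast: Oct 11, 2022.
Primary fermentation finishes: Oct 11, 2022 + 8 weeks = Dec 6, 2022.
Dry-hopping is added: Dec 6, 2022 + 26 days = Jan 1, 2023.
The beer is transferred to secondary: Dec 26, 2022.
Cold crashing begins: Dec 26, 2022 + 1 week = Jan 2, 2023.
Both prerequisites met — dry-hopping is added (Jan 1, 2023), cold crashing begins (Jan 2, 2023); the later is Jan 2, 2023.
The beer is kegged: Jan 2, 2023 + 8 days = Jan 10, 2023.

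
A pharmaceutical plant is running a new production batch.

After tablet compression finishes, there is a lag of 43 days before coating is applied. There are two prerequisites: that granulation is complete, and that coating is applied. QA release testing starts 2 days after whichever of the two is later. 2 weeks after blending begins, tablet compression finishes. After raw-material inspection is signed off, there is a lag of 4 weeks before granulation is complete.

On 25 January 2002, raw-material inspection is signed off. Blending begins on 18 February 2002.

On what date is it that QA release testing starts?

18 April 2002

Raw-material inspection is signed off: Jan 25, 2002.
Granulation is complete: Jan 25, 2002 + 4 weeks = Feb 22, 2002.
Blending begins: Feb 18, 2002.
Tablet compression finishes: Feb 18, 2002 + 2 weeks = Mar 4, 2002.
Coating is applied: Mar 4, 2002 + 43 days = Apr 16, 2002.
Both prerequisites met — granulation is complete (Feb 22, 2002), coating is applied (Apr 16, 2002); the later is Apr 16, 2002.
QA release testing starts: Apr 16, 2002 + 2 days = Apr 18, 2002.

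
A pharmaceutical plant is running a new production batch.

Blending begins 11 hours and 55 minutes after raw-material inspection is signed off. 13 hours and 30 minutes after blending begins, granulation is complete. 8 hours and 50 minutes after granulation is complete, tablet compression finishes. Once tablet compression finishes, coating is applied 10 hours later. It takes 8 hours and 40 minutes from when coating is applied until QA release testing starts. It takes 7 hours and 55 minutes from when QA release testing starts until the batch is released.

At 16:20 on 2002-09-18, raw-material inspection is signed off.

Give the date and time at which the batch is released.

05:10 on 2002-09-21

Raw-material inspection is signed off: 16:20 Sep 18, 2002.
Blending begins: 16:20 Sep 18, 2002 + 11h55m = 04:15 Sep 19, 2002.
Granulation is complete: 04:15 Sep 19, 2002 + 13h30m = 17:45 Sep 19, 2002.
Tablet compression finishes: 17:45 Sep 19, 2002 + 8h50m = 02:35 Sep 20, 2002.
Coating is applied: 02:35 Sep 20, 2002 + 10h = 12:35 Sep 20, 2002.
QA release testing starts: 12:35 Sep 20, 2002 + 8h40m = 21:15 Sep 20, 2002.
The batch is released: 21:15 Sep 20, 2002 + 7h55m = 05:10 Sep 21, 2002.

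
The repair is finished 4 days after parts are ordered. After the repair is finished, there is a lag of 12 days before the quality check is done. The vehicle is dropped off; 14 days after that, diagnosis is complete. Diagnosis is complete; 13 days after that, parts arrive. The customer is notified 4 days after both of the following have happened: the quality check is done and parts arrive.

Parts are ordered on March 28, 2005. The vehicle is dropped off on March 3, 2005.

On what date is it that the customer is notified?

April 17, 2005

Parts are ordered: Mar 28, 2005.
The repair is finished: Mar 28, 2005 + 4 days = Apr 1, 2005.
The quality check is done: Apr 1, 2005 + 12 days = Apr 13, 2005.
The vehicle is dropped off: Mar 3, 2005.
Diagnosis is complete: Mar 3, 2005 + 14 days = Mar 17, 2005.
Parts arrive: Mar 17, 2005 + 13 days = Mar 30, 2005.
Both prerequisites met — the quality check is done (Apr 13, 2005), parts arrive (Mar 30, 2005); the later is Apr 13, 2005.
The customer is notified: Apr 13, 2005 + 4 days = Apr 17, 2005.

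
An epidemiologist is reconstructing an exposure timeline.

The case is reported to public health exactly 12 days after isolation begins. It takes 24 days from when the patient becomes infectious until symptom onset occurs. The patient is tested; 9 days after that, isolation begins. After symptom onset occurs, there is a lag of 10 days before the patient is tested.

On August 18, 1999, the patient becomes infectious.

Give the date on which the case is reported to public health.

October 12, 1999

The patient becomes infectious: Aug 18, 1999.
Symptom onset occurs: Aug 18, 1999 + 24 days = Sep 11, 1999.
The patient is tested: Sep 11, 1999 + 10 days = Sep 21, 1999.
Isolation begins: Sep 21, 1999 + 9 days = Sep 30, 1999.
The case is reported to public health: Sep 30, 1999 + 12 days = Oct 12, 1999.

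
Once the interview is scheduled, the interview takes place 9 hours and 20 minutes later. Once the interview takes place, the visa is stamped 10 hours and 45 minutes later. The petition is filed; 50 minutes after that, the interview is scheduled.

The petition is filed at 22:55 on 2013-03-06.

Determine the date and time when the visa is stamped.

The petition is filed: 22:55 Mar 6, 2013.
The interview is scheduled: 22:55 Mar 6, 2013 + 50m = 23:45 Mar 6, 2013.
The interview takes place: 23:45 Mar 6, 2013 + 9h20m = 09:05 Mar 7, 2013.
The visa is stamped: 09:05 Mar 7, 2013 + 10h45m = 19:50 Mar 7, 2013.

19:50 on 2013-03-07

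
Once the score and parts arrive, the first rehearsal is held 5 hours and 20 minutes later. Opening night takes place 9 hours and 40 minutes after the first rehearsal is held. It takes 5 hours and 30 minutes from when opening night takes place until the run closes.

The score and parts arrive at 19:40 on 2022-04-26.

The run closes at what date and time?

16:10 on 2022-04-27

The score and parts arrive: 19:40 Apr 26, 2022.
The first rehearsal is held: 19:40 Apr 26, 2022 + 5h20m = 01:00 Apr 27, 2022.
Opening night takes place: 01:00 Apr 27, 2022 + 9h40m = 10:40 Apr 27, 2022.
The run closes: 10:40 Apr 27, 2022 + 5h30m = 16:10 Apr 27, 2022.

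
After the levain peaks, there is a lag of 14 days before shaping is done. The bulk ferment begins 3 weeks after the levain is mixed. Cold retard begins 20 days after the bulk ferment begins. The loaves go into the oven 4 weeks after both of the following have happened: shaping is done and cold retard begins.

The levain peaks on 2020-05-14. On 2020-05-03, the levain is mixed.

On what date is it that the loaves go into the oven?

The levain peaks: May 14, 2020.
Shaping is done: May 14, 2020 + 14 days = May 28, 2020.
The levain is mixed: May 3, 2020.
The bulk ferment begins: May 3, 2020 + 3 weeks = May 24, 2020.
Cold retard begins: May 24, 2020 + 20 days = Jun 13, 2020.
Both prerequisites met — shaping is done (May 28, 2020), cold retard begins (Jun 13, 2020); the later is Jun 13, 2020.
The loaves go into the oven: Jun 13, 2020 + 4 weeks = Jul 11, 2020.

2020-07-11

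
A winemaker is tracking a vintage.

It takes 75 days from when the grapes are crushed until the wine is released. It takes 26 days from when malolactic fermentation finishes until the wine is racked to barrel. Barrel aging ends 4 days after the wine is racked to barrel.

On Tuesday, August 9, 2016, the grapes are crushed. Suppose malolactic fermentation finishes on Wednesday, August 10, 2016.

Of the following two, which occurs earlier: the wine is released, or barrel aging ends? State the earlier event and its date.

The grapes are crushed: Aug 9, 2016.
The wine is released: Aug 9, 2016 + 75 days = Oct 23, 2016.
Malolactic fermentation finishes: Aug 10, 2016.
The wine is racked to barrel: Aug 10, 2016 + 26 days = Sep 5, 2016.
Barrel aging ends: Sep 5, 2016 + 4 days = Sep 9, 2016.
Comparing: the wine is released on Oct 23, 2016 vs barrel aging ends on Sep 9, 2016. Earlier: barrel aging ends.

Barrel aging ends — Friday, September 9, 2016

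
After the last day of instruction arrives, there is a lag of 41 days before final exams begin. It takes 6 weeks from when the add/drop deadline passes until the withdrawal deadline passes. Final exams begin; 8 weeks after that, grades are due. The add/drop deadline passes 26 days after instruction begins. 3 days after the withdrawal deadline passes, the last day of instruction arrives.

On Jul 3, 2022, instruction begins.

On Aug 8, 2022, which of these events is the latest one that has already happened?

The add/drop deadline passes

Instruction begins: Jul 3, 2022.
The add/drop deadline passes: Jul 3, 2022 + 26 days = Jul 29, 2022.
The withdrawal deadline passes: Jul 29, 2022 + 6 weeks = Sep 9, 2022.
The last day of instruction arrives: Sep 9, 2022 + 3 days = Sep 12, 2022.
Final exams begin: Sep 12, 2022 + 41 days = Oct 23, 2022.
Grades are due: Oct 23, 2022 + 8 weeks = Dec 18, 2022.
Aug 8, 2022 falls between when the add/drop deadline passes (Jul 29, 2022) and when the withdrawal deadline passes (Sep 9, 2022).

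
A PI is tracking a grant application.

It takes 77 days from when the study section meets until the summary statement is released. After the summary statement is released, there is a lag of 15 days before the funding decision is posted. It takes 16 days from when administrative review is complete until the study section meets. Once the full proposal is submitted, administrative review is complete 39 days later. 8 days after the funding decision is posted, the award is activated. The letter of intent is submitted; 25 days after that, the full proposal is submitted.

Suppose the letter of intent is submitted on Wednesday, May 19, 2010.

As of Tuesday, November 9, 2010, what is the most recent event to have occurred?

The letter of intent is submitted: May 19, 2010.
The full proposal is submitted: May 19, 2010 + 25 days = Jun 13, 2010.
Administrative review is complete: Jun 13, 2010 + 39 days = Jul 22, 2010.
The study section meets: Jul 22, 2010 + 16 days = Aug 7, 2010.
The summary statement is released: Aug 7, 2010 + 77 days = Oct 23, 2010.
The funding decision is posted: Oct 23, 2010 + 15 days = Nov 7, 2010.
The award is activated: Nov 7, 2010 + 8 days = Nov 15, 2010.
Nov 9, 2010 falls between when the funding decision is posted (Nov 7, 2010) and when the award is activated (Nov 15, 2010).

The funding decision is posted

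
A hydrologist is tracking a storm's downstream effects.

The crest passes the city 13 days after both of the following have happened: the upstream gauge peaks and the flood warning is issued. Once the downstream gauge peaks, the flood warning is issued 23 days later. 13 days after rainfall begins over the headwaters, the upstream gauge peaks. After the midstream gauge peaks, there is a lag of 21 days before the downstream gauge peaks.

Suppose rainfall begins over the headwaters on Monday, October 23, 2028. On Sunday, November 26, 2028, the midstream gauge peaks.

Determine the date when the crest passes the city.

Rainfall begins over the headwaters: Oct 23, 2028.
The upstream gauge peaks: Oct 23, 2028 + 13 days = Nov 5, 2028.
The midstream gauge peaks: Nov 26, 2028.
The downstream gauge peaks: Nov 26, 2028 + 21 days = Dec 17, 2028.
The flood warning is issued: Dec 17, 2028 + 23 days = Jan 9, 2029.
Both prerequisites met — the upstream gauge peaks (Nov 5, 2028), the flood warning is issued (Jan 9, 2029); the later is Jan 9, 2029.
The crest passes the city: Jan 9, 2029 + 13 days = Jan 22, 2029.

Monday, January 22, 2029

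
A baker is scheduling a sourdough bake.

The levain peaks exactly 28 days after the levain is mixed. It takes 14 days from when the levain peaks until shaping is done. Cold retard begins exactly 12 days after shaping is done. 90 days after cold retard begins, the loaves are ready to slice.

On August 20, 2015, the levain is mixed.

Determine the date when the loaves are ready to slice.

January 11, 2016

The levain is mixed: Aug 20, 2015.
The levain peaks: Aug 20, 2015 + 28 days = Sep 17, 2015.
Shaping is done: Sep 17, 2015 + 14 days = Oct 1, 2015.
Cold retard begins: Oct 1, 2015 + 12 days = Oct 13, 2015.
The loaves are ready to slice: Oct 13, 2015 + 90 days = Jan 11, 2016.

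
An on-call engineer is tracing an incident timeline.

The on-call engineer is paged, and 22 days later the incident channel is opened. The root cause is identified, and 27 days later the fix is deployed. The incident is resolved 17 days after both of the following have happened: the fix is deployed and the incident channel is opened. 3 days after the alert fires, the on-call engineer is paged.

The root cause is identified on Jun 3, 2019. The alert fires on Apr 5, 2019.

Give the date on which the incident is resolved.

Jul 17, 2019

The root cause is identified: Jun 3, 2019.
The fix is deployed: Jun 3, 2019 + 27 days = Jun 30, 2019.
The alert fires: Apr 5, 2019.
The on-call engineer is paged: Apr 5, 2019 + 3 days = Apr 8, 2019.
The incident channel is opened: Apr 8, 2019 + 22 days = Apr 30, 2019.
Both prerequisites met — the fix is deployed (Jun 30, 2019), the incident channel is opened (Apr 30, 2019); the later is Jun 30, 2019.
The incident is resolved: Jun 30, 2019 + 17 days = Jul 17, 2019.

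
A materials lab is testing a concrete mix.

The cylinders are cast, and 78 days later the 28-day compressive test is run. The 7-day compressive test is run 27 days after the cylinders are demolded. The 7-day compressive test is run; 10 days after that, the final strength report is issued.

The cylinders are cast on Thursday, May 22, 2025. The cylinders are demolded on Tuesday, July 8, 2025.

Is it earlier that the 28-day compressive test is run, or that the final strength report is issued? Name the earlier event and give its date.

The 28-day compressive test is run — Friday, August 8, 2025

The cylinders are cast: May 22, 2025.
The 28-day compressive test is run: May 22, 2025 + 78 days = Aug 8, 2025.
The cylinders are demolded: Jul 8, 2025.
The 7-day compressive test is run: Jul 8, 2025 + 27 days = Aug 4, 2025.
The final strength report is issued: Aug 4, 2025 + 10 days = Aug 14, 2025.
Comparing: the 28-day compressive test is run on Aug 8, 2025 vs the final strength report is issued on Aug 14, 2025. Earlier: the 28-day compressive test is run.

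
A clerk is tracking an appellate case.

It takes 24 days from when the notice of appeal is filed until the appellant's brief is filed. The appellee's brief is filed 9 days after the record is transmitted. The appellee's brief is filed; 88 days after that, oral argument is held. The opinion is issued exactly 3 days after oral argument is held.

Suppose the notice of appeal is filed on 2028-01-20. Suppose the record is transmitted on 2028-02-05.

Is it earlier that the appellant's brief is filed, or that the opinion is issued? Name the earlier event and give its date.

The appellant's brief is filed — 2028-02-13

The notice of appeal is filed: Jan 20, 2028.
The appellant's brief is filed: Jan 20, 2028 + 24 days = Feb 13, 2028.
The record is transmitted: Feb 5, 2028.
The appellee's brief is filed: Feb 5, 2028 + 9 days = Feb 14, 2028.
Oral argument is held: Feb 14, 2028 + 88 days = May 12, 2028.
The opinion is issued: May 12, 2028 + 3 days = May 15, 2028.
Comparing: the appellant's brief is filed on Feb 13, 2028 vs the opinion is issued on May 15, 2028. Earlier: the appellant's brief is filed.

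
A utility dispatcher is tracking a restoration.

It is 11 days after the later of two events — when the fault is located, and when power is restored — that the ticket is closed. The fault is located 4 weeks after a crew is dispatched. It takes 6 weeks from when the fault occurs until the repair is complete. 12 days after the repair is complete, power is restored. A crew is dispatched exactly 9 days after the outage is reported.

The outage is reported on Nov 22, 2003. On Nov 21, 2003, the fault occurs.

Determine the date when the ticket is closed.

The outage is reported: Nov 22, 2003.
A crew is dispatched: Nov 22, 2003 + 9 days = Dec 1, 2003.
The fault is located: Dec 1, 2003 + 4 weeks = Dec 29, 2003.
The fault occurs: Nov 21, 2003.
The repair is complete: Nov 21, 2003 + 6 weeks = Jan 2, 2004.
Power is restored: Jan 2, 2004 + 12 days = Jan 14, 2004.
Both prerequisites met — the fault is located (Dec 29, 2003), power is restored (Jan 14, 2004); the later is Jan 14, 2004.
The ticket is closed: Jan 14, 2004 + 11 days = Jan 25, 2004.

Jan 25, 2004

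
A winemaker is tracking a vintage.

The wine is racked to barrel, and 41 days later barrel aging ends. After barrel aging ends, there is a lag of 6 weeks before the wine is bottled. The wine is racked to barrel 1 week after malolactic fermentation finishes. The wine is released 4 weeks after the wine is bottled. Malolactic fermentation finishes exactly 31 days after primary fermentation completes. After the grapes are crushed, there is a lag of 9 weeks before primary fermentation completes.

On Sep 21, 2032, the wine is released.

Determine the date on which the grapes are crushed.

The wine is released: Sep 21, 2032.
The wine is bottled: Sep 21, 2032 − 4 weeks = Aug 24, 2032.
Barrel aging ends: Aug 24, 2032 − 6 weeks = Jul 13, 2032.
The wine is racked to barrel: Jul 13, 2032 − 41 days = Jun 2, 2032.
Malolactic fermentation finishes: Jun 2, 2032 − 1 week = May 26, 2032.
Primary fermentation completes: May 26, 2032 − 31 days = Apr 25, 2032.
The grapes are crushed: Apr 25, 2032 − 9 weeks = Feb 22, 2032.

Feb 22, 2032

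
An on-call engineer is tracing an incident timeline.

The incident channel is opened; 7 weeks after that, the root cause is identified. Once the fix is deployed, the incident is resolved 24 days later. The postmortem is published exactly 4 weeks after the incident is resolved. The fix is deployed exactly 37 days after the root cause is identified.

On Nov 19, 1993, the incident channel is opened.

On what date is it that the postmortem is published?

The incident channel is opened: Nov 19, 1993.
The root cause is identified: Nov 19, 1993 + 7 weeks = Jan 7, 1994.
The fix is deployed: Jan 7, 1994 + 37 days = Feb 13, 1994.
The incident is resolved: Feb 13, 1994 + 24 days = Mar 9, 1994.
The postmortem is published: Mar 9, 1994 + 4 weeks = Apr 6, 1994.

Apr 6, 1994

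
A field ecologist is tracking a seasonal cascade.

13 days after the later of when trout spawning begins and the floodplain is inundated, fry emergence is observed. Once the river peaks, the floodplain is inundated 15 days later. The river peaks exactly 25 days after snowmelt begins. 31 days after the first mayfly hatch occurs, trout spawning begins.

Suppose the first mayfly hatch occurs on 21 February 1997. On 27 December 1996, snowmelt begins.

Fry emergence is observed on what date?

6 April 1997

The first mayfly hatch occurs: Feb 21, 1997.
Trout spawning begins: Feb 21, 1997 + 31 days = Mar 24, 1997.
Snowmelt begins: Dec 27, 1996.
The river peaks: Dec 27, 1996 + 25 days = Jan 21, 1997.
The floodplain is inundated: Jan 21, 1997 + 15 days = Feb 5, 1997.
Both prerequisites met — trout spawning begins (Mar 24, 1997), the floodplain is inundated (Feb 5, 1997); the later is Mar 24, 1997.
Fry emergence is observed: Mar 24, 1997 + 13 days = Apr 6, 1997.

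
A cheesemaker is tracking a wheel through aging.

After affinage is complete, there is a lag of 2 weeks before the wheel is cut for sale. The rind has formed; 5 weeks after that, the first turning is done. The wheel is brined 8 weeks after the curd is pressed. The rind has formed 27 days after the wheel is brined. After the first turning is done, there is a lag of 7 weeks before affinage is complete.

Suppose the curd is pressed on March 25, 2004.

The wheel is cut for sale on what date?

September 22, 2004

The curd is pressed: Mar 25, 2004.
The wheel is brined: Mar 25, 2004 + 8 weeks = May 20, 2004.
The rind has formed: May 20, 2004 + 27 days = Jun 16, 2004.
The first turning is done: Jun 16, 2004 + 5 weeks = Jul 21, 2004.
Affinage is complete: Jul 21, 2004 + 7 weeks = Sep 8, 2004.
The wheel is cut for sale: Sep 8, 2004 + 2 weeks = Sep 22, 2004.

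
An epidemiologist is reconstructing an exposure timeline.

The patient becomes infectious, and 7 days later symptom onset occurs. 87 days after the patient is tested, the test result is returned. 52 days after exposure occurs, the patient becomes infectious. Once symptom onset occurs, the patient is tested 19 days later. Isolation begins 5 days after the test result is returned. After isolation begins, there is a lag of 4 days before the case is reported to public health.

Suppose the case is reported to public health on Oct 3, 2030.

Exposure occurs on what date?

Apr 12, 2030

The case is reported to public health: Oct 3, 2030.
Isolation begins: Oct 3, 2030 − 4 days = Sep 29, 2030.
The test result is returned: Sep 29, 2030 − 5 days = Sep 24, 2030.
The patient is tested: Sep 24, 2030 − 87 days = Jun 29, 2030.
Symptom onset occurs: Jun 29, 2030 − 19 days = Jun 10, 2030.
The patient becomes infectious: Jun 10, 2030 − 7 days = Jun 3, 2030.
Exposure occurs: Jun 3, 2030 − 52 days = Apr 12, 2030.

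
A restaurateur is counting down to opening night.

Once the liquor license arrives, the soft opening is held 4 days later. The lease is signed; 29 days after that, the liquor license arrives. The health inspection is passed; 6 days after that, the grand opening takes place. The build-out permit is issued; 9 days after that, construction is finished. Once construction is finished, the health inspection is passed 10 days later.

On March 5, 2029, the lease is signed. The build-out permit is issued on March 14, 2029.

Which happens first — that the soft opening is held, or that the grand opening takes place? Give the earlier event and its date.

The lease is signed: Mar 5, 2029.
The liquor license arrives: Mar 5, 2029 + 29 days = Apr 3, 2029.
The soft opening is held: Apr 3, 2029 + 4 days = Apr 7, 2029.
The build-out permit is issued: Mar 14, 2029.
Construction is finished: Mar 14, 2029 + 9 days = Mar 23, 2029.
The health inspection is passed: Mar 23, 2029 + 10 days = Apr 2, 2029.
The grand opening takes place: Apr 2, 2029 + 6 days = Apr 8, 2029.
Comparing: the soft opening is held on Apr 7, 2029 vs the grand opening takes place on Apr 8, 2029. Earlier: the soft opening is held.

The soft opening is held — April 7, 2029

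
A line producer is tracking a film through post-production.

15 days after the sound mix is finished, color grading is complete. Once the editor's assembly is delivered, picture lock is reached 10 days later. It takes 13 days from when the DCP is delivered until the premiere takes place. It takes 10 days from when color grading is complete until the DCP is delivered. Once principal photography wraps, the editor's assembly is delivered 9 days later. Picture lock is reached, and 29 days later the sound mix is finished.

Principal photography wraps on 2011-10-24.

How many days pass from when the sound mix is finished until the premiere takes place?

38 days

Causal path: the sound mix is finished → color grading is complete → the DCP is delivered → the premiere takes place.
Total delay along the path: 15 + 10 + 13 = 38 days.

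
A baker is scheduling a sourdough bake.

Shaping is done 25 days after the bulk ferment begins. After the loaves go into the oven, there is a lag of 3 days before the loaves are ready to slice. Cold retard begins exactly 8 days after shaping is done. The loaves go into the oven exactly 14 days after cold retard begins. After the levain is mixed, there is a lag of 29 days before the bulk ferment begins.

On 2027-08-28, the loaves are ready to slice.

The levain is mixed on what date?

The loaves are ready to slice: Aug 28, 2027.
The loaves go into the oven: Aug 28, 2027 − 3 days = Aug 25, 2027.
Cold retard begins: Aug 25, 2027 − 14 days = Aug 11, 2027.
Shaping is done: Aug 11, 2027 − 8 days = Aug 3, 2027.
The bulk ferment begins: Aug 3, 2027 − 25 days = Jul 9, 2027.
The levain is mixed: Jul 9, 2027 − 29 days = Jun 10, 2027.

2027-06-10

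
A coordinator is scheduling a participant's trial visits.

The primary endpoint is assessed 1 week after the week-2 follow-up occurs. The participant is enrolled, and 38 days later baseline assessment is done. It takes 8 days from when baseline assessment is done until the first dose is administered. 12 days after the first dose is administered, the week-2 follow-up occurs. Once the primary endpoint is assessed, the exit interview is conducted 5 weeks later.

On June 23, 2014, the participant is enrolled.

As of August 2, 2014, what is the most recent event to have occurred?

The participant is enrolled: Jun 23, 2014.
Baseline assessment is done: Jun 23, 2014 + 38 days = Jul 31, 2014.
The first dose is administered: Jul 31, 2014 + 8 days = Aug 8, 2014.
The week-2 follow-up occurs: Aug 8, 2014 + 12 days = Aug 20, 2014.
The primary endpoint is assessed: Aug 20, 2014 + 1 week = Aug 27, 2014.
The exit interview is conducted: Aug 27, 2014 + 5 weeks = Oct 1, 2014.
Aug 2, 2014 falls between when baseline assessment is done (Jul 31, 2014) and when the first dose is administered (Aug 8, 2014).

Baseline assessment is done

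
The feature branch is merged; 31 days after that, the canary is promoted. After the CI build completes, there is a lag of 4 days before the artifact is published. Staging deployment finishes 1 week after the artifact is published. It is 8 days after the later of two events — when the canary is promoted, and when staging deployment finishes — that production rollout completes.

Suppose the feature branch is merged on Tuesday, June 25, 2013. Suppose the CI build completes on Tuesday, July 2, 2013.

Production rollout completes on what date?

Saturday, August 3, 2013

The feature branch is merged: Jun 25, 2013.
The canary is promoted: Jun 25, 2013 + 31 days = Jul 26, 2013.
The CI build completes: Jul 2, 2013.
The artifact is published: Jul 2, 2013 + 4 days = Jul 6, 2013.
Staging deployment finishes: Jul 6, 2013 + 1 week = Jul 13, 2013.
Both prerequisites met — the canary is promoted (Jul 26, 2013), staging deployment finishes (Jul 13, 2013); the later is Jul 26, 2013.
Production rollout completes: Jul 26, 2013 + 8 days = Aug 3, 2013.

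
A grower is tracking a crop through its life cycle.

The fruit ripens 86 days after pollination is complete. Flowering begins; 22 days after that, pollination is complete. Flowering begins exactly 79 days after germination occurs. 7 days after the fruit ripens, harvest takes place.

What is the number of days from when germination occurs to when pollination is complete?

101 days

Causal path: germination occurs → flowering begins → pollination is complete.
Total delay along the path: 79 + 22 = 101 days.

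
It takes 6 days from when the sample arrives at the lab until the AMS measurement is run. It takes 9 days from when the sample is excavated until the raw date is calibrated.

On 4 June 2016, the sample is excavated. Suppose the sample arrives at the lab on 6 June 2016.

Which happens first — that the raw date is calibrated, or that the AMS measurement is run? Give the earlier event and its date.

The AMS measurement is run — 12 June 2016

The sample is excavated: Jun 4, 2016.
The raw date is calibrated: Jun 4, 2016 + 9 days = Jun 13, 2016.
The sample arrives at the lab: Jun 6, 2016.
The AMS measurement is run: Jun 6, 2016 + 6 days = Jun 12, 2016.
Comparing: the raw date is calibrated on Jun 13, 2016 vs the AMS measurement is run on Jun 12, 2016. Earlier: the AMS measurement is run.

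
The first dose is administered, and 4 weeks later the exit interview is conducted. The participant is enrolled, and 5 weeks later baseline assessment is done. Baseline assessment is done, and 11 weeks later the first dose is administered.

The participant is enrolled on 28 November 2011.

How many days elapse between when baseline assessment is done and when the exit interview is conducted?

105 days

Causal path: baseline assessment is done → the first dose is administered → the exit interview is conducted.
Total delay along the path: 11 + 4 weeks = 15 weeks = 105 days.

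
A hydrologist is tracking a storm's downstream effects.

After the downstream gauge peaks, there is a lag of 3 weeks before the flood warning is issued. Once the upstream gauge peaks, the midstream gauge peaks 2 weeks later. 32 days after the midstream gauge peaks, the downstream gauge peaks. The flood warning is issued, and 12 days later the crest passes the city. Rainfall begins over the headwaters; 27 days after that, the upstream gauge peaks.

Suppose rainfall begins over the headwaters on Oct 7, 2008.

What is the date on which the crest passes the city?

Jan 21, 2009

Rainfall begins over the headwaters: Oct 7, 2008.
The upstream gauge peaks: Oct 7, 2008 + 27 days = Nov 3, 2008.
The midstream gauge peaks: Nov 3, 2008 + 2 weeks = Nov 17, 2008.
The downstream gauge peaks: Nov 17, 2008 + 32 days = Dec 19, 2008.
The flood warning is issued: Dec 19, 2008 + 3 weeks = Jan 9, 2009.
The crest passes the city: Jan 9, 2009 + 12 days = Jan 21, 2009.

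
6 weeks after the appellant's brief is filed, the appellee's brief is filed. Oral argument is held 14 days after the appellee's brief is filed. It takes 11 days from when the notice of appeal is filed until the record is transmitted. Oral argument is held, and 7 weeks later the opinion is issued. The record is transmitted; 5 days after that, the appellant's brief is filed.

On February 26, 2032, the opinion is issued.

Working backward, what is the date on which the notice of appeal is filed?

October 28, 2031

The opinion is issued: Feb 26, 2032.
Oral argument is held: Feb 26, 2032 − 7 weeks = Jan 8, 2032.
The appellee's brief is filed: Jan 8, 2032 − 14 days = Dec 25, 2031.
The appellant's brief is filed: Dec 25, 2031 − 6 weeks = Nov 13, 2031.
The record is transmitted: Nov 13, 2031 − 5 days = Nov 8, 2031.
The notice of appeal is filed: Nov 8, 2031 − 11 days = Oct 28, 2031.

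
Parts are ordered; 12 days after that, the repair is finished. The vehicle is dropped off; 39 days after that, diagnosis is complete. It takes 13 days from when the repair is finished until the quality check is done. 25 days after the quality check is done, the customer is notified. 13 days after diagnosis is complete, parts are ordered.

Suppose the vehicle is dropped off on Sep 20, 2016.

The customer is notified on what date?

Dec 31, 2016

The vehicle is dropped off: Sep 20, 2016.
Diagnosis is complete: Sep 20, 2016 + 39 days = Oct 29, 2016.
Parts are ordered: Oct 29, 2016 + 13 days = Nov 11, 2016.
The repair is finished: Nov 11, 2016 + 12 days = Nov 23, 2016.
The quality check is done: Nov 23, 2016 + 13 days = Dec 6, 2016.
The customer is notified: Dec 6, 2016 + 25 days = Dec 31, 2016.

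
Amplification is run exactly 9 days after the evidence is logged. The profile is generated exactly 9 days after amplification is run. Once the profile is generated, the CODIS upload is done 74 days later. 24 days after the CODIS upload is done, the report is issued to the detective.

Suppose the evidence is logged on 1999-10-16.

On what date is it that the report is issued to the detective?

2000-02-09

The evidence is logged: Oct 16, 1999.
Amplification is run: Oct 16, 1999 + 9 days = Oct 25, 1999.
The profile is generated: Oct 25, 1999 + 9 days = Nov 3, 1999.
The CODIS upload is done: Nov 3, 1999 + 74 days = Jan 16, 2000.
The report is issued to the detective: Jan 16, 2000 + 24 days = Feb 9, 2000.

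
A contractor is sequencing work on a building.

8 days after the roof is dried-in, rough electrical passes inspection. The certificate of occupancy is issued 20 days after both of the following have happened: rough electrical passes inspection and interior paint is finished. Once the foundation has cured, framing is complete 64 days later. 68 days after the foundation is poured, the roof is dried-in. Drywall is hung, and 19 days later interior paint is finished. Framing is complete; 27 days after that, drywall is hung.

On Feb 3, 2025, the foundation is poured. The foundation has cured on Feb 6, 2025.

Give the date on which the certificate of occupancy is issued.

Jun 16, 2025

The foundation is poured: Feb 3, 2025.
The roof is dried-in: Feb 3, 2025 + 68 days = Apr 12, 2025.
Rough electrical passes inspection: Apr 12, 2025 + 8 days = Apr 20, 2025.
The foundation has cured: Feb 6, 2025.
Framing is complete: Feb 6, 2025 + 64 days = Apr 11, 2025.
Drywall is hung: Apr 11, 2025 + 27 days = May 8, 2025.
Interior paint is finished: May 8, 2025 + 19 days = May 27, 2025.
Both prerequisites met — rough electrical passes inspection (Apr 20, 2025), interior paint is finished (May 27, 2025); the later is May 27, 2025.
The certificate of occupancy is issued: May 27, 2025 + 20 days = Jun 16, 2025.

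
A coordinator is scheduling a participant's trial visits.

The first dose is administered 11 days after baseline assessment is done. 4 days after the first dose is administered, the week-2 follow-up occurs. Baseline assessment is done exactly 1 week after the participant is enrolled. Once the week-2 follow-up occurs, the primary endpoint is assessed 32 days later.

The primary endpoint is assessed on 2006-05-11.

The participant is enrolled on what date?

The primary endpoint is assessed: May 11, 2006.
The week-2 follow-up occurs: May 11, 2006 − 32 days = Apr 9, 2006.
The first dose is administered: Apr 9, 2006 − 4 days = Apr 5, 2006.
Baseline assessment is done: Apr 5, 2006 − 11 days = Mar 25, 2006.
The participant is enrolled: Mar 25, 2006 − 1 week = Mar 18, 2006.

2006-03-18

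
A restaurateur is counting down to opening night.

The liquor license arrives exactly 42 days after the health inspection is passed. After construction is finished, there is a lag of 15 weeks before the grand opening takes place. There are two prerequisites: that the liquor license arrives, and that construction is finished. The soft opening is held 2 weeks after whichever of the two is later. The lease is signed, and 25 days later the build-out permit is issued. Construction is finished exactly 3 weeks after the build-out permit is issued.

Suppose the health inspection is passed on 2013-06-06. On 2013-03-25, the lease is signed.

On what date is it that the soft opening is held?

The health inspection is passed: Jun 6, 2013.
The liquor license arrives: Jun 6, 2013 + 42 days = Jul 18, 2013.
The lease is signed: Mar 25, 2013.
The build-out permit is issued: Mar 25, 2013 + 25 days = Apr 19, 2013.
Construction is finished: Apr 19, 2013 + 3 weeks = May 10, 2013.
Both prerequisites met — the liquor license arrives (Jul 18, 2013), construction is finished (May 10, 2013); the later is Jul 18, 2013.
The soft opening is held: Jul 18, 2013 + 2 weeks = Aug 1, 2013.

2013-08-01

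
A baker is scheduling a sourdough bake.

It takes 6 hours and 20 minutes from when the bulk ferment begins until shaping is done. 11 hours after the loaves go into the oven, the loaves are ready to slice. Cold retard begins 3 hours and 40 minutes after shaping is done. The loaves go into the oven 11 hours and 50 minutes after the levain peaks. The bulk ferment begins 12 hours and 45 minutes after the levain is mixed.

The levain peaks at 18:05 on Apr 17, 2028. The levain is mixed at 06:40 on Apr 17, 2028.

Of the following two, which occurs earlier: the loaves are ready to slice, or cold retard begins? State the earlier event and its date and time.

The levain peaks: 18:05 Apr 17, 2028.
The loaves go into the oven: 18:05 Apr 17, 2028 + 11h50m = 05:55 Apr 18, 2028.
The loaves are ready to slice: 05:55 Apr 18, 2028 + 11h = 16:55 Apr 18, 2028.
The levain is mixed: 06:40 Apr 17, 2028.
The bulk ferment begins: 06:40 Apr 17, 2028 + 12h45m = 19:25 Apr 17, 2028.
Shaping is done: 19:25 Apr 17, 2028 + 6h20m = 01:45 Apr 18, 2028.
Cold retard begins: 01:45 Apr 18, 2028 + 3h40m = 05:25 Apr 18, 2028.
Comparing: the loaves are ready to slice at 16:55 Apr 18, 2028 vs cold retard begins at 05:25 Apr 18, 2028. Earlier: cold retard begins.

Cold retard begins — 05:25 on Apr 18, 2028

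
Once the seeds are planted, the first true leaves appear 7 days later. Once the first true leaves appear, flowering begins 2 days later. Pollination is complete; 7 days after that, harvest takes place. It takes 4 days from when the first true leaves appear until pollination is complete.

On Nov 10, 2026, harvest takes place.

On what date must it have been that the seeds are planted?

Harvest takes place: Nov 10, 2026.
Pollination is complete: Nov 10, 2026 − 7 days = Nov 3, 2026.
The first true leaves appear: Nov 3, 2026 − 4 days = Oct 30, 2026.
The seeds are planted: Oct 30, 2026 − 7 days = Oct 23, 2026.

Oct 23, 2026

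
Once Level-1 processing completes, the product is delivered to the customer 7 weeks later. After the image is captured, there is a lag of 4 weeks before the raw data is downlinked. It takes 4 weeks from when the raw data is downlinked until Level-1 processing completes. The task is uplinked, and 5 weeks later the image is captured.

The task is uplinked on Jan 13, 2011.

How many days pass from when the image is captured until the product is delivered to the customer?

105 days

Causal path: the image is captured → the raw data is downlinked → Level-1 processing completes → the product is delivered to the customer.
Total delay along the path: 4 + 4 + 7 weeks = 15 weeks = 105 days.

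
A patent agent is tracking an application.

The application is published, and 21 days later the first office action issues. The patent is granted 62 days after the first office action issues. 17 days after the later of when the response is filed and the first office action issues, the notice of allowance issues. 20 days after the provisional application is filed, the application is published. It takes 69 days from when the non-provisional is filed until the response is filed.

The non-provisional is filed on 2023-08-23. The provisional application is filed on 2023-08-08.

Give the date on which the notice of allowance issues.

2023-11-17

The non-provisional is filed: Aug 23, 2023.
The response is filed: Aug 23, 2023 + 69 days = Oct 31, 2023.
The provisional application is filed: Aug 8, 2023.
The application is published: Aug 8, 2023 + 20 days = Aug 28, 2023.
The first office action issues: Aug 28, 2023 + 21 days = Sep 18, 2023.
Both prerequisites met — the response is filed (Oct 31, 2023), the first office action issues (Sep 18, 2023); the later is Oct 31, 2023.
The notice of allowance issues: Oct 31, 2023 + 17 days = Nov 17, 2023.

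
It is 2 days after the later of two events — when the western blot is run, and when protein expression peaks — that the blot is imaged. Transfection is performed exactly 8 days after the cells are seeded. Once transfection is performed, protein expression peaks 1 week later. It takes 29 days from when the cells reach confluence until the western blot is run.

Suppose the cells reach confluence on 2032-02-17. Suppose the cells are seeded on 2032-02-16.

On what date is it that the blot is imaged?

2032-03-19

The cells reach confluence: Feb 17, 2032.
The western blot is run: Feb 17, 2032 + 29 days = Mar 17, 2032.
The cells are seeded: Feb 16, 2032.
Transfection is performed: Feb 16, 2032 + 8 days = Feb 24, 2032.
Protein expression peaks: Feb 24, 2032 + 1 week = Mar 2, 2032.
Both prerequisites met — the western blot is run (Mar 17, 2032), protein expression peaks (Mar 2, 2032); the later is Mar 17, 2032.
The blot is imaged: Mar 17, 2032 + 2 days = Mar 19, 2032.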